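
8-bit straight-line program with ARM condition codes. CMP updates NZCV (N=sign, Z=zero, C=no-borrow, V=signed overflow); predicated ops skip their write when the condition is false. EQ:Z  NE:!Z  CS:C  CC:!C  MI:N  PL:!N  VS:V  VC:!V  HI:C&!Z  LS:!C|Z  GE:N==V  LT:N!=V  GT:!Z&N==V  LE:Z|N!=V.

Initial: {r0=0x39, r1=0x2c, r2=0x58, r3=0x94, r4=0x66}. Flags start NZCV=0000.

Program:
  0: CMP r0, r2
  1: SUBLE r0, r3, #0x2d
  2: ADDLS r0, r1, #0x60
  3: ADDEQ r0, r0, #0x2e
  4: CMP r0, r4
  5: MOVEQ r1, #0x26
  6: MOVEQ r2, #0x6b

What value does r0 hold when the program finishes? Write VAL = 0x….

VAL = 0x8c

0: ✓ CMP  NZCV=1000
1: ✓ SUBLE  r0←0x67
2: ✓ ADDLS  r0←0x8c
3: · ADDEQ
4: ✓ CMP  NZCV=0011
5: · MOVEQ
6: · MOVEQ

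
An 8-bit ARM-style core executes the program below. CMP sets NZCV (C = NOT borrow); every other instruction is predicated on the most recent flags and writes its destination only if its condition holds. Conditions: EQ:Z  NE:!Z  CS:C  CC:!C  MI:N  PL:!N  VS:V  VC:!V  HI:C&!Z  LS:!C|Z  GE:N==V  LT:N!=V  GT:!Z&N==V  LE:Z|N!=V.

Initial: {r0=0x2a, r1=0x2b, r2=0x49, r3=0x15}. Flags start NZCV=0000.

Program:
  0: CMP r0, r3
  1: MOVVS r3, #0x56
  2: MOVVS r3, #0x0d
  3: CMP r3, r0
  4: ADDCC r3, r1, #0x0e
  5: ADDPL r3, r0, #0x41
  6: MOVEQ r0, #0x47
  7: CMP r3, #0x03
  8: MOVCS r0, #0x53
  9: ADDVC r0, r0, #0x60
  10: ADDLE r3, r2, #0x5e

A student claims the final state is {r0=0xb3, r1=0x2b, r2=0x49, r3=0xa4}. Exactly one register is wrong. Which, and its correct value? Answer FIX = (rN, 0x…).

FIX = (r3, 0x39)

[0] flags=0010 → (cmp)
[1] flags=0010 VS?F → skip
[2] flags=0010 VS?F → skip
[3] flags=1000 → (cmp)
[4] flags=1000 CC?T → r3=0x39
[5] flags=1000 PL?F → skip
[6] flags=1000 EQ?F → skip
[7] flags=0010 → (cmp)
[8] flags=0010 CS?T → r0=0x53
[9] flags=0010 VC?T → r0=0xb3
[10] flags=0010 LE?F → skip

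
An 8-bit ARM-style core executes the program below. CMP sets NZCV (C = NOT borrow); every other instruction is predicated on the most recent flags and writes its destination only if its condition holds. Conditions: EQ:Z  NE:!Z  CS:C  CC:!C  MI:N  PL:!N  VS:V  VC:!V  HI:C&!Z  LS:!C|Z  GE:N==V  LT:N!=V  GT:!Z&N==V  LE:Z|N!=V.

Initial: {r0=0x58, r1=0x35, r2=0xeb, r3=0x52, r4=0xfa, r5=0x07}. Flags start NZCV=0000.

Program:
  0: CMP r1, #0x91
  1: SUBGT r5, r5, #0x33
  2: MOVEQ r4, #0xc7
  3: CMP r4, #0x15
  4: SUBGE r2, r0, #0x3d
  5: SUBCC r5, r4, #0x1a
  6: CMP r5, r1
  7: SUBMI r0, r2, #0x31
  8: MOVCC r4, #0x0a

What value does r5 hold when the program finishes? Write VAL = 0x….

VAL = 0xd4

[0] flags=1001 → (cmp)
[1] flags=1001 GT?T → r5=0xd4
[2] flags=1001 EQ?F → skip
[3] flags=1010 → (cmp)
[4] flags=1010 GE?F → skip
[5] flags=1010 CC?F → skip
[6] flags=1010 → (cmp)
[7] flags=1010 MI?T → r0=0xba
[8] flags=1010 CC?F → skip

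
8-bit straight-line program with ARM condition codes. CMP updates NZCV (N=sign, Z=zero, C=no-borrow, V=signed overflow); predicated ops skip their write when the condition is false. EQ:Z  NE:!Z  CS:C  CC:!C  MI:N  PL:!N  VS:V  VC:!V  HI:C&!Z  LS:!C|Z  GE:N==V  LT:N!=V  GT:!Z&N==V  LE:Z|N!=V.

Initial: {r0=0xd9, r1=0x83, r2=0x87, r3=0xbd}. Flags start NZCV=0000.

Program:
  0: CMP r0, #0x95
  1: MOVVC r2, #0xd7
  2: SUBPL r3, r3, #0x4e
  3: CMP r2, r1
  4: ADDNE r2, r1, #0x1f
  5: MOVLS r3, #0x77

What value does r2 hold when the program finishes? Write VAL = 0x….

VAL = 0xa2

[0] flags=0010 → (cmp)
[1] flags=0010 VC?T → r2=0xd7
[2] flags=0010 PL?T → r3=0x6f
[3] flags=0010 → (cmp)
[4] flags=0010 NE?T → r2=0xa2
[5] flags=0010 LS?F → skip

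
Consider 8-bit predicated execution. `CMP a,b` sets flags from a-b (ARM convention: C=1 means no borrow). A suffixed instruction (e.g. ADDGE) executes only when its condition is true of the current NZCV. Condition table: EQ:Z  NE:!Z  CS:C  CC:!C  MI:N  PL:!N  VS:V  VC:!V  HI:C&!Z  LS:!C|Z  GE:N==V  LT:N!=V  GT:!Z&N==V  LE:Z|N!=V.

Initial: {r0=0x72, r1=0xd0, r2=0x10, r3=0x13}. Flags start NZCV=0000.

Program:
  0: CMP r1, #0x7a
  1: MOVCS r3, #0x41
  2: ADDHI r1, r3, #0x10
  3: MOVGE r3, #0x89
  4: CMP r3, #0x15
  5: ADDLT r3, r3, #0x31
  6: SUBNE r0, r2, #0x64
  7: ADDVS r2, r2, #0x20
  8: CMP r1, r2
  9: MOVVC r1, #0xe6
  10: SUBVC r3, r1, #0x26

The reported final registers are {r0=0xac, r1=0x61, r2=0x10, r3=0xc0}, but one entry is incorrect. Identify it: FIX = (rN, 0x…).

FIX = (r1, 0xe6)

[0] flags=0011 → (cmp)
[1] flags=0011 CS?T → r3=0x41
[2] flags=0011 HI?T → r1=0x51
[3] flags=0011 GE?F → skip
[4] flags=0010 → (cmp)
[5] flags=0010 LT?F → skip
[6] flags=0010 NE?T → r0=0xac
[7] flags=0010 VS?F → skip
[8] flags=0010 → (cmp)
[9] flags=0010 VC?T → r1=0xe6
[10] flags=0010 VC?T → r3=0xc0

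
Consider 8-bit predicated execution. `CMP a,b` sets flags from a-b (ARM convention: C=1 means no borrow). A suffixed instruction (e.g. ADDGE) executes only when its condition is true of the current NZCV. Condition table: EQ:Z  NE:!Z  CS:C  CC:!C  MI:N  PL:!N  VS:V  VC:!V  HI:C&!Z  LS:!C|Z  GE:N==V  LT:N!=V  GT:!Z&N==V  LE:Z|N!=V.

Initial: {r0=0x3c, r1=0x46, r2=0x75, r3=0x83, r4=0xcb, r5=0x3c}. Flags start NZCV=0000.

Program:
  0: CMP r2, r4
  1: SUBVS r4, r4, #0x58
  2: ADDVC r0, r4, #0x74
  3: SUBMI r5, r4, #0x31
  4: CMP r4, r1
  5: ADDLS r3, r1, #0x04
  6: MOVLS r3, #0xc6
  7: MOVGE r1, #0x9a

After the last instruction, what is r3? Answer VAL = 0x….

VAL = 0x83

[0] flags=1001 → (cmp)
[1] flags=1001 VS?T → r4=0x73
[2] flags=1001 VC?F → skip
[3] flags=1001 MI?T → r5=0x42
[4] flags=0010 → (cmp)
[5] flags=0010 LS?F → skip
[6] flags=0010 LS?F → skip
[7] flags=0010 GE?T → r1=0x9a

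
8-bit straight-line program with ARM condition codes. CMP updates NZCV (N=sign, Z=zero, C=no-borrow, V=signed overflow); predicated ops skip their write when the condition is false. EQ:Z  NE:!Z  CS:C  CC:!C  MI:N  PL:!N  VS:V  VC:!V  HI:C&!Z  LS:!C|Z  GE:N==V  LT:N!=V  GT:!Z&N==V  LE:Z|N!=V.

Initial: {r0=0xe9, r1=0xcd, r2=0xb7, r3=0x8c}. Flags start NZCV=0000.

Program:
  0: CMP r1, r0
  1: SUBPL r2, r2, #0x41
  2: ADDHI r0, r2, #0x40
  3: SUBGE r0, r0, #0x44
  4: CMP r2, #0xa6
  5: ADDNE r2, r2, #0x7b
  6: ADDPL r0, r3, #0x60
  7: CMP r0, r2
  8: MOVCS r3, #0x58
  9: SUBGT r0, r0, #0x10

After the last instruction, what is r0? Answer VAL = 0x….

[0] flags=1000 → (cmp)
[1] flags=1000 PL?F → skip
[2] flags=1000 HI?F → skip
[3] flags=1000 GE?F → skip
[4] flags=0010 → (cmp)
[5] flags=0010 NE?T → r2=0x32
[6] flags=0010 PL?T → r0=0xec
[7] flags=1010 → (cmp)
[8] flags=1010 CS?T → r3=0x58
[9] flags=1010 GT?F → skip

VAL = 0xec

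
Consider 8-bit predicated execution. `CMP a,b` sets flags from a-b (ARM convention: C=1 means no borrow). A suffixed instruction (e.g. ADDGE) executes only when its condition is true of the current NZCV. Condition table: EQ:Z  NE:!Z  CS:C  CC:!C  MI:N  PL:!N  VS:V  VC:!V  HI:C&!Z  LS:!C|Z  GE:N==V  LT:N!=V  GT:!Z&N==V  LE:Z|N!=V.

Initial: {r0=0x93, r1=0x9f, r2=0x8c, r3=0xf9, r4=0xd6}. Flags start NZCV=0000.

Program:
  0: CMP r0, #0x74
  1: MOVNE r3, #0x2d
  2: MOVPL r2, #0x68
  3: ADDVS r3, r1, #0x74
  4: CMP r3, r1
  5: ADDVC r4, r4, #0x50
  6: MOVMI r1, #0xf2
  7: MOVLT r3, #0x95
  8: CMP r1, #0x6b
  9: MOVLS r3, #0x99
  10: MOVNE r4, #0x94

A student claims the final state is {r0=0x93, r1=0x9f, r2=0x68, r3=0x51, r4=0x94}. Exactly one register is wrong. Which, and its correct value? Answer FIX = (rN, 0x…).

0: ✓ CMP  NZCV=0011
1: ✓ MOVNE  r3←0x2d
2: ✓ MOVPL  r2←0x68
3: ✓ ADDVS  r3←0x13
4: ✓ CMP  NZCV=0000
5: ✓ ADDVC  r4←0x26
6: · MOVMI
7: · MOVLT
8: ✓ CMP  NZCV=0011
9: · MOVLS
10: ✓ MOVNE  r4←0x94

FIX = (r3, 0x13)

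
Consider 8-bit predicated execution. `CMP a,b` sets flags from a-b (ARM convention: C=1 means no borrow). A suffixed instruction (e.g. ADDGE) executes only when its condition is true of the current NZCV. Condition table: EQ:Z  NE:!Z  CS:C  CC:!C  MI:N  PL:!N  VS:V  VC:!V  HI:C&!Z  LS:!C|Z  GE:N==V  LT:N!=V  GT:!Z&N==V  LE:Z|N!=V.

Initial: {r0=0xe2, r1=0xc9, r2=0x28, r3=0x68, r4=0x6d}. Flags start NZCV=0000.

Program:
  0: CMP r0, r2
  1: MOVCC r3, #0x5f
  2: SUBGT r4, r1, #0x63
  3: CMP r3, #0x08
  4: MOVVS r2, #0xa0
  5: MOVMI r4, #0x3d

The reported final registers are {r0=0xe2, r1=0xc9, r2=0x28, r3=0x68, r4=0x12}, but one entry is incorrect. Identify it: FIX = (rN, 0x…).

0: ✓ CMP  NZCV=1010
1: · MOVCC
2: · SUBGT
3: ✓ CMP  NZCV=0010
4: · MOVVS
5: · MOVMI

FIX = (r4, 0x6d)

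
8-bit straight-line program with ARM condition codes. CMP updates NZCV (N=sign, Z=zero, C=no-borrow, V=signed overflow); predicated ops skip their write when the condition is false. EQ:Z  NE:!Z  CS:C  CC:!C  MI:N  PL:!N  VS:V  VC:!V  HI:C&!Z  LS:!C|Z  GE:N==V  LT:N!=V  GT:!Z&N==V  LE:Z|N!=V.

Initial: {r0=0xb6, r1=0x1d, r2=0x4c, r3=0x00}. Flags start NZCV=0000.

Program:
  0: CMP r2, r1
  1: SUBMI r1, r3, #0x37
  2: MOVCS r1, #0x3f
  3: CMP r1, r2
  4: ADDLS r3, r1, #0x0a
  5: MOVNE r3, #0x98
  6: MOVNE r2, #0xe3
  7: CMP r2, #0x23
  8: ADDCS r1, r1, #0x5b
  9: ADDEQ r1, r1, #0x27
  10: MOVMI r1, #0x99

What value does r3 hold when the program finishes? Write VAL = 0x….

VAL = 0x98

0: ✓ CMP  NZCV=0010
1: · SUBMI
2: ✓ MOVCS  r1←0x3f
3: ✓ CMP  NZCV=1000
4: ✓ ADDLS  r3←0x49
5: ✓ MOVNE  r3←0x98
6: ✓ MOVNE  r2←0xe3
7: ✓ CMP  NZCV=1010
8: ✓ ADDCS  r1←0x9a
9: · ADDEQ
10: ✓ MOVMI  r1←0x99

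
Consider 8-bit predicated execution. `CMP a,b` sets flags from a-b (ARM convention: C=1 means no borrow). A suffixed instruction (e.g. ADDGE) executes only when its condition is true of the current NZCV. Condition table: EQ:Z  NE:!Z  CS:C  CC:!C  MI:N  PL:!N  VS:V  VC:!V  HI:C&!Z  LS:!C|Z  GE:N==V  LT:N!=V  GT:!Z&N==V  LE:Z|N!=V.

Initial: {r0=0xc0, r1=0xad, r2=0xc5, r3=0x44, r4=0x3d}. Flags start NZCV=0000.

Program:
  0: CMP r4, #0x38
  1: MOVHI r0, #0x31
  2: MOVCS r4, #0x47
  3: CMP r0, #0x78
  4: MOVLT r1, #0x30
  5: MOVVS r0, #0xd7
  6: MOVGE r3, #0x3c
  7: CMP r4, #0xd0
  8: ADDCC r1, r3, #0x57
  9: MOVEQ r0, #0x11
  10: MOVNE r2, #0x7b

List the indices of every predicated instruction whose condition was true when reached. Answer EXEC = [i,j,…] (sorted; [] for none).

0: ✓ CMP  NZCV=0010
1: ✓ MOVHI  r0←0x31
2: ✓ MOVCS  r4←0x47
3: ✓ CMP  NZCV=1000
4: ✓ MOVLT  r1←0x30
5: · MOVVS
6: · MOVGE
7: ✓ CMP  NZCV=0000
8: ✓ ADDCC  r1←0x9b
9: · MOVEQ
10: ✓ MOVNE  r2←0x7b

EXEC = [1,2,4,8,10]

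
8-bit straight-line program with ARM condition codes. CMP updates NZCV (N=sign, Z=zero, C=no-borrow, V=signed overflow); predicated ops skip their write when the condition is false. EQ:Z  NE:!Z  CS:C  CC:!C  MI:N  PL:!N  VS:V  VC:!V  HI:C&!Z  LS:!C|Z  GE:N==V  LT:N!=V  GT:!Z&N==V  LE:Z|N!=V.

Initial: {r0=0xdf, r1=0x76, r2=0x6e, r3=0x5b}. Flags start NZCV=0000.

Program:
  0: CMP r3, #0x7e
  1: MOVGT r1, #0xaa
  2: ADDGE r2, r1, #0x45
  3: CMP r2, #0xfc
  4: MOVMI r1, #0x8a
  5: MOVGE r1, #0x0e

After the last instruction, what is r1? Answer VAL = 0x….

[0] flags=1000 → (cmp)
[1] flags=1000 GT?F → skip
[2] flags=1000 GE?F → skip
[3] flags=0000 → (cmp)
[4] flags=0000 MI?F → skip
[5] flags=0000 GE?T → r1=0x0e

VAL = 0x0e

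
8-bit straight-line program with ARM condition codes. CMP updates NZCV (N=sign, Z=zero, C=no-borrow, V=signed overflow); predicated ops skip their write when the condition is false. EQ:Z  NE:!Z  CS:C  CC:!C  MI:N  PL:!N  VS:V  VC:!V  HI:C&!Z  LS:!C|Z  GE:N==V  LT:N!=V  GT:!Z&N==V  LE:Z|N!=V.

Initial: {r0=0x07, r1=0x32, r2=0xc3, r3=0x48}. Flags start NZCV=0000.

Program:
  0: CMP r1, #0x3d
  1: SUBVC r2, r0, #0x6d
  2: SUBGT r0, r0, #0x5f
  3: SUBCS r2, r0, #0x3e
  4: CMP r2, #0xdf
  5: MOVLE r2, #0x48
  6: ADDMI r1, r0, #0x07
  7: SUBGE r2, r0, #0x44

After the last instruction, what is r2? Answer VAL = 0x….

[0] flags=1000 → (cmp)
[1] flags=1000 VC?T → r2=0x9a
[2] flags=1000 GT?F → skip
[3] flags=1000 CS?F → skip
[4] flags=1000 → (cmp)
[5] flags=1000 LE?T → r2=0x48
[6] flags=1000 MI?T → r1=0x0e
[7] flags=1000 GE?F → skip

VAL = 0x48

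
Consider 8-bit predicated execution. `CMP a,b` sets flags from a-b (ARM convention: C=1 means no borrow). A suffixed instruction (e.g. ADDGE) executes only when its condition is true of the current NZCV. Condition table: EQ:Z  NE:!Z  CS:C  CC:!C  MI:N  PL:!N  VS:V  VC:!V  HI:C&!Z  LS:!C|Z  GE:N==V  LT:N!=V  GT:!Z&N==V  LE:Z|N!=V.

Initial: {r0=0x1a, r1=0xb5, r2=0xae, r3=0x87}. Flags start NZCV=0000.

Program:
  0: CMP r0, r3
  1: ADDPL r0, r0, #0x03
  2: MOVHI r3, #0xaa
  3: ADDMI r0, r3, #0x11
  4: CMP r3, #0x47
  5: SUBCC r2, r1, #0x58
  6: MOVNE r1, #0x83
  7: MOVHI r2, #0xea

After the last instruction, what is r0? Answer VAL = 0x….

VAL = 0x98

[0] flags=1001 → (cmp)
[1] flags=1001 PL?F → skip
[2] flags=1001 HI?F → skip
[3] flags=1001 MI?T → r0=0x98
[4] flags=0011 → (cmp)
[5] flags=0011 CC?F → skip
[6] flags=0011 NE?T → r1=0x83
[7] flags=0011 HI?T → r2=0xea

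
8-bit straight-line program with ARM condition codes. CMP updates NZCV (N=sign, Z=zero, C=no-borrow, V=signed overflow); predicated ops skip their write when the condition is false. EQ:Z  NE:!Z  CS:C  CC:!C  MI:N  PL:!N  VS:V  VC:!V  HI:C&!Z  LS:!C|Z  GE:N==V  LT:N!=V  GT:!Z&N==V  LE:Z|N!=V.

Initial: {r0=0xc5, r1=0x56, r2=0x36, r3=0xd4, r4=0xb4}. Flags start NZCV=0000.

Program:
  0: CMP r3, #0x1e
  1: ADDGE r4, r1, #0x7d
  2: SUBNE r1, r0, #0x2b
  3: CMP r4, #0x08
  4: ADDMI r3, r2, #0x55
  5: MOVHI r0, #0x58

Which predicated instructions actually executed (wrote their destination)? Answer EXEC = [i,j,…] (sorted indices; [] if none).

0: ✓ CMP  NZCV=1010
1: · ADDGE
2: ✓ SUBNE  r1←0x9a
3: ✓ CMP  NZCV=1010
4: ✓ ADDMI  r3←0x8b
5: ✓ MOVHI  r0←0x58

EXEC = [2,4,5]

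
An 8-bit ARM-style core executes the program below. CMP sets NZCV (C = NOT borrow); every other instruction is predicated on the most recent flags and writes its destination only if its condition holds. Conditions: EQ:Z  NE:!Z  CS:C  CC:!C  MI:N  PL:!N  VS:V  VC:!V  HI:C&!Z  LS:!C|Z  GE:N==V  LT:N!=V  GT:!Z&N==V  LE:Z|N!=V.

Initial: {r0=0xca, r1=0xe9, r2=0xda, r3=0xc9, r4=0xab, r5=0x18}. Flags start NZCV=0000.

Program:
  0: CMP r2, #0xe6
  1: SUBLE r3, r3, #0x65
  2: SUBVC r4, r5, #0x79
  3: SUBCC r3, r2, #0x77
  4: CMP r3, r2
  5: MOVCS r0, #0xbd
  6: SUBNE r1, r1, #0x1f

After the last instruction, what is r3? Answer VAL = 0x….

VAL = 0x63

[0] flags=1000 → (cmp)
[1] flags=1000 LE?T → r3=0x64
[2] flags=1000 VC?T → r4=0x9f
[3] flags=1000 CC?T → r3=0x63
[4] flags=1001 → (cmp)
[5] flags=1001 CS?F → skip
[6] flags=1001 NE?T → r1=0xca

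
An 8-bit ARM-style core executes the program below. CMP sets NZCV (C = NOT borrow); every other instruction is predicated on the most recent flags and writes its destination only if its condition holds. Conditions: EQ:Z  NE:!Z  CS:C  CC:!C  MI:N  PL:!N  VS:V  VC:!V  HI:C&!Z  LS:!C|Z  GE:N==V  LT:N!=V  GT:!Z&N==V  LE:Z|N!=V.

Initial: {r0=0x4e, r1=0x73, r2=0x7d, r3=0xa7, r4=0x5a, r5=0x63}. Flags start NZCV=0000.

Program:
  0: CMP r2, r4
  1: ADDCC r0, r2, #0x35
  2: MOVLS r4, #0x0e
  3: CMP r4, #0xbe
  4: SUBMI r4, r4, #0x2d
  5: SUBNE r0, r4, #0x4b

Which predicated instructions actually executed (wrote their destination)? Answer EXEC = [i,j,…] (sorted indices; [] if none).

EXEC = [4,5]

[0] flags=0010 → (cmp)
[1] flags=0010 CC?F → skip
[2] flags=0010 LS?F → skip
[3] flags=1001 → (cmp)
[4] flags=1001 MI?T → r4=0x2d
[5] flags=1001 NE?T → r0=0xe2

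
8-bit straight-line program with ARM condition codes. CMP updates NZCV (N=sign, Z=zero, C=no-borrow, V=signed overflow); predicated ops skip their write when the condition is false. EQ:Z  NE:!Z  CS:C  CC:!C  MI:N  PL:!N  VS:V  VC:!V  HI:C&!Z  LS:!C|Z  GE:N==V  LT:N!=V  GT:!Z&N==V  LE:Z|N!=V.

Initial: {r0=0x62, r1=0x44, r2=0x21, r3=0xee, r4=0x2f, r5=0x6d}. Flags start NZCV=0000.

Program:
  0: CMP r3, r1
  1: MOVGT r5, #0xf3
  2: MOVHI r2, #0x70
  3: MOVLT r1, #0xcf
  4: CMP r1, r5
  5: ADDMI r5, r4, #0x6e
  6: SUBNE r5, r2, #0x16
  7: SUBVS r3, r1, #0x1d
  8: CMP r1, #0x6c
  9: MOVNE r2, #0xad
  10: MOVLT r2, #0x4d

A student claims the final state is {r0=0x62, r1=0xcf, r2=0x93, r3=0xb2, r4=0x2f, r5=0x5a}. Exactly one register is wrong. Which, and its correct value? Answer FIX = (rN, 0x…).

[0] flags=1010 → (cmp)
[1] flags=1010 GT?F → skip
[2] flags=1010 HI?T → r2=0x70
[3] flags=1010 LT?T → r1=0xcf
[4] flags=0011 → (cmp)
[5] flags=0011 MI?F → skip
[6] flags=0011 NE?T → r5=0x5a
[7] flags=0011 VS?T → r3=0xb2
[8] flags=0011 → (cmp)
[9] flags=0011 NE?T → r2=0xad
[10] flags=0011 LT?T → r2=0x4d

FIX = (r2, 0x4d)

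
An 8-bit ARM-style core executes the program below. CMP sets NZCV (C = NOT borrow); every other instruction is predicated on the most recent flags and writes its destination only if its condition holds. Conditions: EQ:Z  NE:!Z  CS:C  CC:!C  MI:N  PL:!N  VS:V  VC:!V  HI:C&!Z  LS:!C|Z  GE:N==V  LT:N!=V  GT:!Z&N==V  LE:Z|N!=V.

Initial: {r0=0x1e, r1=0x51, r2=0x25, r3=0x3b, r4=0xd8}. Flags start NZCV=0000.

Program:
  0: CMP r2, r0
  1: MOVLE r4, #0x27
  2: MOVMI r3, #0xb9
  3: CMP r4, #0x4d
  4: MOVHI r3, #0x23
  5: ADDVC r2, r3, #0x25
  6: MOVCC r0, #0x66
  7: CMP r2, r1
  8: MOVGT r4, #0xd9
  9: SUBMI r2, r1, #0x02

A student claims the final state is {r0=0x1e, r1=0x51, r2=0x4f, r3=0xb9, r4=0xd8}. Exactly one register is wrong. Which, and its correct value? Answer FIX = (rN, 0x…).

[0] flags=0010 → (cmp)
[1] flags=0010 LE?F → skip
[2] flags=0010 MI?F → skip
[3] flags=1010 → (cmp)
[4] flags=1010 HI?T → r3=0x23
[5] flags=1010 VC?T → r2=0x48
[6] flags=1010 CC?F → skip
[7] flags=1000 → (cmp)
[8] flags=1000 GT?F → skip
[9] flags=1000 MI?T → r2=0x4f

FIX = (r3, 0x23)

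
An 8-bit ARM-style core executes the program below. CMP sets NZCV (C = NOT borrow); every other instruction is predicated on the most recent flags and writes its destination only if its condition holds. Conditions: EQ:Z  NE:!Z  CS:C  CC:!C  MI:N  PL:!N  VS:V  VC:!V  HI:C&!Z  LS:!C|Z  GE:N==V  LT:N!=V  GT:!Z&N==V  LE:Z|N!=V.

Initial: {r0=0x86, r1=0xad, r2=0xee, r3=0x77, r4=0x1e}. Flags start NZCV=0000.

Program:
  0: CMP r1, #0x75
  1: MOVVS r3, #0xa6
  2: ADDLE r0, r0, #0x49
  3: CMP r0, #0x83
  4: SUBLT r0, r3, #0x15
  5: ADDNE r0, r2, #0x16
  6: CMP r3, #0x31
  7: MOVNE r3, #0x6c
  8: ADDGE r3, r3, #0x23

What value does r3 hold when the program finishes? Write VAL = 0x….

[0] flags=0011 → (cmp)
[1] flags=0011 VS?T → r3=0xa6
[2] flags=0011 LE?T → r0=0xcf
[3] flags=0010 → (cmp)
[4] flags=0010 LT?F → skip
[5] flags=0010 NE?T → r0=0x04
[6] flags=0011 → (cmp)
[7] flags=0011 NE?T → r3=0x6c
[8] flags=0011 GE?F → skip

VAL = 0x6c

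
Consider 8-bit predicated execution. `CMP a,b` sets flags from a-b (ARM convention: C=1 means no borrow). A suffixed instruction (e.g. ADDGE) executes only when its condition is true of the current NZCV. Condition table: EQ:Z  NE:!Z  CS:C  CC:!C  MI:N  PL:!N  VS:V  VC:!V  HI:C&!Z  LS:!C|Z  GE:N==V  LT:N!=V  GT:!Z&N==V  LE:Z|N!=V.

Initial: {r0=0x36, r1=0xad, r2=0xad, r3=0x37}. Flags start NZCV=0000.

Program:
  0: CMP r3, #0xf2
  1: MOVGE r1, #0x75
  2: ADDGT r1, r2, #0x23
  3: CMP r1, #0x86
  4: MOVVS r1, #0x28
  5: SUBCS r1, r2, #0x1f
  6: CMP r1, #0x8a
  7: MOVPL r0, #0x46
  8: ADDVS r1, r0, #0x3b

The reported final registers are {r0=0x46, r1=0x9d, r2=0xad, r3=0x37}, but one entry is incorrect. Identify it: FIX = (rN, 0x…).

FIX = (r1, 0x8e)

[0] flags=0000 → (cmp)
[1] flags=0000 GE?T → r1=0x75
[2] flags=0000 GT?T → r1=0xd0
[3] flags=0010 → (cmp)
[4] flags=0010 VS?F → skip
[5] flags=0010 CS?T → r1=0x8e
[6] flags=0010 → (cmp)
[7] flags=0010 PL?T → r0=0x46
[8] flags=0010 VS?F → skip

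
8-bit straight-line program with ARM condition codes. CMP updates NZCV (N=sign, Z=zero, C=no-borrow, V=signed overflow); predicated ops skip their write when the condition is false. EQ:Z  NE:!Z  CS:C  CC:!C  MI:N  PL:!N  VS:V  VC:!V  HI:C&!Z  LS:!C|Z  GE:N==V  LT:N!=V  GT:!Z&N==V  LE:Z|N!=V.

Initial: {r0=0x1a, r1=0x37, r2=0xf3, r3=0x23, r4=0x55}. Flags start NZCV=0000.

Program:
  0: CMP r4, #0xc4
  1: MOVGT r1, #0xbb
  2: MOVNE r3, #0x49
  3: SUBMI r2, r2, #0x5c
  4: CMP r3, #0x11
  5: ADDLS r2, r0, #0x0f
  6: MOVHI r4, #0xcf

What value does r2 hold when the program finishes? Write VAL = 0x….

VAL = 0x97

[0] flags=1001 → (cmp)
[1] flags=1001 GT?T → r1=0xbb
[2] flags=1001 NE?T → r3=0x49
[3] flags=1001 MI?T → r2=0x97
[4] flags=0010 → (cmp)
[5] flags=0010 LS?F → skip
[6] flags=0010 HI?T → r4=0xcf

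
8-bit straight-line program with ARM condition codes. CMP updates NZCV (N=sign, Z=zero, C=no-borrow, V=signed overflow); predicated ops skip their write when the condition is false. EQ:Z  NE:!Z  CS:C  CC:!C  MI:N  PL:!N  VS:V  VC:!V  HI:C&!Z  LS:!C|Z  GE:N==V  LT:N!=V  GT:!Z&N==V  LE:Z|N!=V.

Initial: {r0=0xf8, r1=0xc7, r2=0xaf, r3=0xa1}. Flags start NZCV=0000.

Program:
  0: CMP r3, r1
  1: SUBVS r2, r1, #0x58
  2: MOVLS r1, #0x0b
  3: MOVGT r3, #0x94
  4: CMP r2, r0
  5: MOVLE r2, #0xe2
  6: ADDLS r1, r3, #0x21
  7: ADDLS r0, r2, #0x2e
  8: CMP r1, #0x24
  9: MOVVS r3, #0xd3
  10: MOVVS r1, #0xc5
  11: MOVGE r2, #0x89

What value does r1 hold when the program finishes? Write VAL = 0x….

VAL = 0xc2

0: ✓ CMP  NZCV=1000
1: · SUBVS
2: ✓ MOVLS  r1←0x0b
3: · MOVGT
4: ✓ CMP  NZCV=1000
5: ✓ MOVLE  r2←0xe2
6: ✓ ADDLS  r1←0xc2
7: ✓ ADDLS  r0←0x10
8: ✓ CMP  NZCV=1010
9: · MOVVS
10: · MOVVS
11: · MOVGE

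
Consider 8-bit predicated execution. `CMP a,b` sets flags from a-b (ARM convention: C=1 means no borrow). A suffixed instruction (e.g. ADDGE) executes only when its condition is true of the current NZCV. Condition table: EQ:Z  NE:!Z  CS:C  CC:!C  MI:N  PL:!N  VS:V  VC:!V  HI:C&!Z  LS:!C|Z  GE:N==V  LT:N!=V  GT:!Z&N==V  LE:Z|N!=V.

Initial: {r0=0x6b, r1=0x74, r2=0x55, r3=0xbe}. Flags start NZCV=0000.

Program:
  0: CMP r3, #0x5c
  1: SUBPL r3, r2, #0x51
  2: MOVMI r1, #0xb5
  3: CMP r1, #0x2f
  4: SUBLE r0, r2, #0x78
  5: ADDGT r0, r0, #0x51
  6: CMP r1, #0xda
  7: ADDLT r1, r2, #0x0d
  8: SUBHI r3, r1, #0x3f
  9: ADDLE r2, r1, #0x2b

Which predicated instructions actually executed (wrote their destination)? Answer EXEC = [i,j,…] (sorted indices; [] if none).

[0] flags=0011 → (cmp)
[1] flags=0011 PL?T → r3=0x04
[2] flags=0011 MI?F → skip
[3] flags=0010 → (cmp)
[4] flags=0010 LE?F → skip
[5] flags=0010 GT?T → r0=0xbc
[6] flags=1001 → (cmp)
[7] flags=1001 LT?F → skip
[8] flags=1001 HI?F → skip
[9] flags=1001 LE?F → skip

EXEC = [1,5]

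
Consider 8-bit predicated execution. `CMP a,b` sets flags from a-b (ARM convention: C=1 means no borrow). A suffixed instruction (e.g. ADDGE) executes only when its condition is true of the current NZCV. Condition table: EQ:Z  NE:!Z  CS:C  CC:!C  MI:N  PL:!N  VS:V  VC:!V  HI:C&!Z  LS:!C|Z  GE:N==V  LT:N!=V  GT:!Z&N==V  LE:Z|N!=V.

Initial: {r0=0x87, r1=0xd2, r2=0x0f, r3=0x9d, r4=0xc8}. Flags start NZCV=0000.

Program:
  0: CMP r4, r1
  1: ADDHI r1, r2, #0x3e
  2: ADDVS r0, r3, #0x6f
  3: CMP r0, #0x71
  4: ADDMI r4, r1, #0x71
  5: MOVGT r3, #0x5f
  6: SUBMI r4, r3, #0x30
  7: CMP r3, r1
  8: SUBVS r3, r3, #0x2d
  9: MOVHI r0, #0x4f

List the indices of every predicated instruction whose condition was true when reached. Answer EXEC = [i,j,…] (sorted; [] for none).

EXEC = []

[0] flags=1000 → (cmp)
[1] flags=1000 HI?F → skip
[2] flags=1000 VS?F → skip
[3] flags=0011 → (cmp)
[4] flags=0011 MI?F → skip
[5] flags=0011 GT?F → skip
[6] flags=0011 MI?F → skip
[7] flags=1000 → (cmp)
[8] flags=1000 VS?F → skip
[9] flags=1000 HI?F → skip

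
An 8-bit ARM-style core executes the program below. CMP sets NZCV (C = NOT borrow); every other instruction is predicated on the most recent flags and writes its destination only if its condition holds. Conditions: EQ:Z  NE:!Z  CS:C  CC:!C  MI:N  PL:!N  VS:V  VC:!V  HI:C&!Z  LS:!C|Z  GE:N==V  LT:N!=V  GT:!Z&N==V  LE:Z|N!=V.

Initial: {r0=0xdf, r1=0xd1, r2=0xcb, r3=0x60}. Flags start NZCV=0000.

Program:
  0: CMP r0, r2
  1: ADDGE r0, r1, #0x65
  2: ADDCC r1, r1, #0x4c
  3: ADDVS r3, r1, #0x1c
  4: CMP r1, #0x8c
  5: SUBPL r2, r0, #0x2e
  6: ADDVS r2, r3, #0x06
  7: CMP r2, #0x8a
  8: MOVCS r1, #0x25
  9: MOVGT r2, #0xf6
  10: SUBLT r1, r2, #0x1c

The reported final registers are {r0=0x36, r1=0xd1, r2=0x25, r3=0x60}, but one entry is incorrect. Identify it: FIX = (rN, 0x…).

FIX = (r2, 0xf6)

0: ✓ CMP  NZCV=0010
1: ✓ ADDGE  r0←0x36
2: · ADDCC
3: · ADDVS
4: ✓ CMP  NZCV=0010
5: ✓ SUBPL  r2←0x08
6: · ADDVS
7: ✓ CMP  NZCV=0000
8: · MOVCS
9: ✓ MOVGT  r2←0xf6
10: · SUBLT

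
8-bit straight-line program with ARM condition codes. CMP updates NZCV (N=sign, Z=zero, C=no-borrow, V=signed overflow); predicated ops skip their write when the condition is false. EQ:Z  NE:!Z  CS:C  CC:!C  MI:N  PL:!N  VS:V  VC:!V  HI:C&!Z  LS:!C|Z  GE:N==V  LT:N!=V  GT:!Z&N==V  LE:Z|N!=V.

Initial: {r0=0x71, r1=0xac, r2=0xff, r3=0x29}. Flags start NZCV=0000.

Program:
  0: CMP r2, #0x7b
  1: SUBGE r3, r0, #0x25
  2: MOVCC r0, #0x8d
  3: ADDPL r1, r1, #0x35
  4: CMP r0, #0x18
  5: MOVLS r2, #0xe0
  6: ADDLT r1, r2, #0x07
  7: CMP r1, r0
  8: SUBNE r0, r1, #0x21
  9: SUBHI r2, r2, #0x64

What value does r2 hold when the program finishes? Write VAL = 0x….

0: ✓ CMP  NZCV=1010
1: · SUBGE
2: · MOVCC
3: · ADDPL
4: ✓ CMP  NZCV=0010
5: · MOVLS
6: · ADDLT
7: ✓ CMP  NZCV=0011
8: ✓ SUBNE  r0←0x8b
9: ✓ SUBHI  r2←0x9b

VAL = 0x9b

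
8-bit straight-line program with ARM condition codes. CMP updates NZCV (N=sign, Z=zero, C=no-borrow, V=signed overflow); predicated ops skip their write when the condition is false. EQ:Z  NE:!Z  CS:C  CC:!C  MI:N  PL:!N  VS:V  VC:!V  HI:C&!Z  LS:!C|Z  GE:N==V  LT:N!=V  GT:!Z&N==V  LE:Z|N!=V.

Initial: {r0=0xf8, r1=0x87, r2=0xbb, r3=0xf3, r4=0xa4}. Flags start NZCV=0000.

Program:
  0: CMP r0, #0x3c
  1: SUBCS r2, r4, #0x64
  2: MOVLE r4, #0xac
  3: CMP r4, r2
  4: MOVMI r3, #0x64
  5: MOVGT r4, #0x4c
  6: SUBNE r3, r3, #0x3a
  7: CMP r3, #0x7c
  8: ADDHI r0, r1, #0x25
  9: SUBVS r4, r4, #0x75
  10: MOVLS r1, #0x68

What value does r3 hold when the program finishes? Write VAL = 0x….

0: ✓ CMP  NZCV=1010
1: ✓ SUBCS  r2←0x40
2: ✓ MOVLE  r4←0xac
3: ✓ CMP  NZCV=0011
4: · MOVMI
5: · MOVGT
6: ✓ SUBNE  r3←0xb9
7: ✓ CMP  NZCV=0011
8: ✓ ADDHI  r0←0xac
9: ✓ SUBVS  r4←0x37
10: · MOVLS

VAL = 0xb9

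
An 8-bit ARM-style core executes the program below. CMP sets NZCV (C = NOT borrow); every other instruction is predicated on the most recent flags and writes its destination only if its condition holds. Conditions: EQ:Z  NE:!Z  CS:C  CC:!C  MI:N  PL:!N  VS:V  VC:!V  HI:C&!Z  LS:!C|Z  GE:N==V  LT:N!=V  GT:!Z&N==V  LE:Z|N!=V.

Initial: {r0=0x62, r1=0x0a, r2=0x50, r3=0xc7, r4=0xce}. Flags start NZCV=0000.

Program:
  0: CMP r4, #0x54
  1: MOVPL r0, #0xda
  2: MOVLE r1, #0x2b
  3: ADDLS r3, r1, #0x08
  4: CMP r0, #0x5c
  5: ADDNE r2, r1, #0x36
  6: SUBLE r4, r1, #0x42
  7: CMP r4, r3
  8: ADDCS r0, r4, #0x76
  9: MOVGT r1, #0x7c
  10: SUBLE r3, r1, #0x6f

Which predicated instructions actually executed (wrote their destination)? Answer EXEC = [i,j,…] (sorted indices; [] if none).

EXEC = [1,2,5,6,8,9]

0: ✓ CMP  NZCV=0011
1: ✓ MOVPL  r0←0xda
2: ✓ MOVLE  r1←0x2b
3: · ADDLS
4: ✓ CMP  NZCV=0011
5: ✓ ADDNE  r2←0x61
6: ✓ SUBLE  r4←0xe9
7: ✓ CMP  NZCV=0010
8: ✓ ADDCS  r0←0x5f
9: ✓ MOVGT  r1←0x7c
10: · SUBLE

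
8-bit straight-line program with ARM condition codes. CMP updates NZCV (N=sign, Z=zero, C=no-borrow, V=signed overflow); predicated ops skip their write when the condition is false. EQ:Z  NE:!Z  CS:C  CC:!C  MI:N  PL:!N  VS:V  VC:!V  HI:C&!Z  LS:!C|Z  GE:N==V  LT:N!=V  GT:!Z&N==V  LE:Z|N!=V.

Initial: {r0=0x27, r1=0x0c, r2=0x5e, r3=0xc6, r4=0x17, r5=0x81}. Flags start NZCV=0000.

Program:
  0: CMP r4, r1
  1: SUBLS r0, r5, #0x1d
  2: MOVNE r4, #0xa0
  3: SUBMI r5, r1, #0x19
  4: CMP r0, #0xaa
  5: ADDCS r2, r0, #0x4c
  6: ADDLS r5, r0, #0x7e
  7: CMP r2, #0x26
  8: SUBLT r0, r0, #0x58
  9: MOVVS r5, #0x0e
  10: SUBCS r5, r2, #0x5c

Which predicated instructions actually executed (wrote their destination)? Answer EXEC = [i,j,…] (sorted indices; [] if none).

EXEC = [2,6,10]

0: ✓ CMP  NZCV=0010
1: · SUBLS
2: ✓ MOVNE  r4←0xa0
3: · SUBMI
4: ✓ CMP  NZCV=0000
5: · ADDCS
6: ✓ ADDLS  r5←0xa5
7: ✓ CMP  NZCV=0010
8: · SUBLT
9: · MOVVS
10: ✓ SUBCS  r5←0x02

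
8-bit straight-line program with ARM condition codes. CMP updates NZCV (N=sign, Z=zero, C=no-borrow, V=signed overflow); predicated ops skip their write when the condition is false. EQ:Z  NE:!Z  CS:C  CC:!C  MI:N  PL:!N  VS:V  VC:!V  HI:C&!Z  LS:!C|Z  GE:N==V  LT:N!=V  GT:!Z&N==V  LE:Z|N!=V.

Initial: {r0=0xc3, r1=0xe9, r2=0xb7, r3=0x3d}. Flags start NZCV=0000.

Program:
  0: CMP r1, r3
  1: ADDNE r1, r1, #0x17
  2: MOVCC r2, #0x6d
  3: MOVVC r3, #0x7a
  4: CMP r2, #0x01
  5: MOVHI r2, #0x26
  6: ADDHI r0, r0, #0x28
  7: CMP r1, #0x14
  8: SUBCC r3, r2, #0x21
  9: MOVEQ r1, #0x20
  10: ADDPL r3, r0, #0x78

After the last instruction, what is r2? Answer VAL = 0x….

0: ✓ CMP  NZCV=1010
1: ✓ ADDNE  r1←0x00
2: · MOVCC
3: ✓ MOVVC  r3←0x7a
4: ✓ CMP  NZCV=1010
5: ✓ MOVHI  r2←0x26
6: ✓ ADDHI  r0←0xeb
7: ✓ CMP  NZCV=1000
8: ✓ SUBCC  r3←0x05
9: · MOVEQ
10: · ADDPL

VAL = 0x26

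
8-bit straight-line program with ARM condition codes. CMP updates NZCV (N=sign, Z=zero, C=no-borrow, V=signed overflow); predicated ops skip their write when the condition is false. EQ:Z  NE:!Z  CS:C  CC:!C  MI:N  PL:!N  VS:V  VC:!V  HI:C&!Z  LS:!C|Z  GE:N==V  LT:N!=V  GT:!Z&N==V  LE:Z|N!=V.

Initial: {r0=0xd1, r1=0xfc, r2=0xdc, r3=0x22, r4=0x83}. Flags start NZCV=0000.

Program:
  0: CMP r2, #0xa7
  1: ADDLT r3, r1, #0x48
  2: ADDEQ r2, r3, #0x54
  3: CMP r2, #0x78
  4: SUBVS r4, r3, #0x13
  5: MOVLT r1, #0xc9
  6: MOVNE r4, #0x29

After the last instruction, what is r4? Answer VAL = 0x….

VAL = 0x29

0: ✓ CMP  NZCV=0010
1: · ADDLT
2: · ADDEQ
3: ✓ CMP  NZCV=0011
4: ✓ SUBVS  r4←0x0f
5: ✓ MOVLT  r1←0xc9
6: ✓ MOVNE  r4←0x29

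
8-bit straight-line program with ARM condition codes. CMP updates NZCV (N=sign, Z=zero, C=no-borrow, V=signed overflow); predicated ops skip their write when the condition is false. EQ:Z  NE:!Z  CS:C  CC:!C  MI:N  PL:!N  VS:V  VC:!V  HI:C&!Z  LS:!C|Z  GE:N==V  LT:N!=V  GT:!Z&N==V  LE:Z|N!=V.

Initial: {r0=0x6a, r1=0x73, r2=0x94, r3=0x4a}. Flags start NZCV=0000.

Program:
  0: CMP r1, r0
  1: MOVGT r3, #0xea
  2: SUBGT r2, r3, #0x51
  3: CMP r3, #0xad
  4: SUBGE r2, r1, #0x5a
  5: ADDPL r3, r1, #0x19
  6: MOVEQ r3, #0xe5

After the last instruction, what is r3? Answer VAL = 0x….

VAL = 0x8c

0: ✓ CMP  NZCV=0010
1: ✓ MOVGT  r3←0xea
2: ✓ SUBGT  r2←0x99
3: ✓ CMP  NZCV=0010
4: ✓ SUBGE  r2←0x19
5: ✓ ADDPL  r3←0x8c
6: · MOVEQ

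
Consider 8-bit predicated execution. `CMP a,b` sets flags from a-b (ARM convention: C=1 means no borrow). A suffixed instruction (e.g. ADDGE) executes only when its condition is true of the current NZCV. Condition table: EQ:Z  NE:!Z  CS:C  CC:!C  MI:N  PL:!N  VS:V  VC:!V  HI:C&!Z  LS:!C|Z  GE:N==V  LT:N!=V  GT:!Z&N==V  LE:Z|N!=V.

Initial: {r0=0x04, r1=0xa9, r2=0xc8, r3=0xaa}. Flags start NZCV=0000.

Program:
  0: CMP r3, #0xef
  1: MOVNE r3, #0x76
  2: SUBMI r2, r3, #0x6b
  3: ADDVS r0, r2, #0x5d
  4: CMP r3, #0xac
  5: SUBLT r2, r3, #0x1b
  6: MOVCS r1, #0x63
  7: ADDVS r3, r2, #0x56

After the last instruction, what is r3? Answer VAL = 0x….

VAL = 0x61

0: ✓ CMP  NZCV=1000
1: ✓ MOVNE  r3←0x76
2: ✓ SUBMI  r2←0x0b
3: · ADDVS
4: ✓ CMP  NZCV=1001
5: · SUBLT
6: · MOVCS
7: ✓ ADDVS  r3←0x61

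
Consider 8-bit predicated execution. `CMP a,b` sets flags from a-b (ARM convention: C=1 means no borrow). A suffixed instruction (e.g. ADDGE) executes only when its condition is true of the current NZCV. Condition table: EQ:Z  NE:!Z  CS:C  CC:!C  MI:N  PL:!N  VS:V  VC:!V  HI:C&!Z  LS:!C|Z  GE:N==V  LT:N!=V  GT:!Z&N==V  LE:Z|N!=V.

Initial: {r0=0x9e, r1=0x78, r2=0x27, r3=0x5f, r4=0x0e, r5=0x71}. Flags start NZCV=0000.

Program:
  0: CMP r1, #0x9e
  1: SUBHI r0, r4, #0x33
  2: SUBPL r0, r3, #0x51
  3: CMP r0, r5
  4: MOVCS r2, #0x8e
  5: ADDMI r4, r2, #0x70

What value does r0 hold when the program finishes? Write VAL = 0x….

[0] flags=1001 → (cmp)
[1] flags=1001 HI?F → skip
[2] flags=1001 PL?F → skip
[3] flags=0011 → (cmp)
[4] flags=0011 CS?T → r2=0x8e
[5] flags=0011 MI?F → skip

VAL = 0x9e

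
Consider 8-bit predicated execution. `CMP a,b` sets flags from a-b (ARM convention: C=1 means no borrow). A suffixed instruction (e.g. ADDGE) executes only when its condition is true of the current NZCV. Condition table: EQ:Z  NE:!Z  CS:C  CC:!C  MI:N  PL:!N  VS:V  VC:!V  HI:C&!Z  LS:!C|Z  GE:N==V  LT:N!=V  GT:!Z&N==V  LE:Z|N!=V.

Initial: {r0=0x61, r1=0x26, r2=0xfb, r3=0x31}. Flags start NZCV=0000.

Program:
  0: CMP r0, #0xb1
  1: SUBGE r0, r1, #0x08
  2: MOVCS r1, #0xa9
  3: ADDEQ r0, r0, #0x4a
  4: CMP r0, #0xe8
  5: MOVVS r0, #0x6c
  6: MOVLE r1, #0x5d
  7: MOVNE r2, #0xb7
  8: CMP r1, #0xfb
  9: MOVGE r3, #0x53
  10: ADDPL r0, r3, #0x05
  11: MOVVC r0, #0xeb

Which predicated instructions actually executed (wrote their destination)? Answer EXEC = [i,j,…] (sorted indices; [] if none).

EXEC = [1,7,9,10,11]

0: ✓ CMP  NZCV=1001
1: ✓ SUBGE  r0←0x1e
2: · MOVCS
3: · ADDEQ
4: ✓ CMP  NZCV=0000
5: · MOVVS
6: · MOVLE
7: ✓ MOVNE  r2←0xb7
8: ✓ CMP  NZCV=0000
9: ✓ MOVGE  r3←0x53
10: ✓ ADDPL  r0←0x58
11: ✓ MOVVC  r0←0xeb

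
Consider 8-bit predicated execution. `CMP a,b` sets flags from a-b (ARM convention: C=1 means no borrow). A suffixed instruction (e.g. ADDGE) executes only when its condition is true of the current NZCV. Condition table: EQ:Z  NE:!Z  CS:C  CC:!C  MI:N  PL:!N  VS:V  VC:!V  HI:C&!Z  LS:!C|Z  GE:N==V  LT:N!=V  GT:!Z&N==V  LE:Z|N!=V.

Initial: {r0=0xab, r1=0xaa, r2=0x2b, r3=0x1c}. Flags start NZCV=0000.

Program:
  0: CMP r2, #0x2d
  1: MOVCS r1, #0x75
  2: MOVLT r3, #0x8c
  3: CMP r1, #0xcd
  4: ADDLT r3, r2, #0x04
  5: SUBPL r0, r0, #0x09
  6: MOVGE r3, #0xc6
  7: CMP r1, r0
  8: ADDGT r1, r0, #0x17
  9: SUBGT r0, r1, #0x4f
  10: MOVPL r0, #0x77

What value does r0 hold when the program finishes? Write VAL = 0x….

0: ✓ CMP  NZCV=1000
1: · MOVCS
2: ✓ MOVLT  r3←0x8c
3: ✓ CMP  NZCV=1000
4: ✓ ADDLT  r3←0x2f
5: · SUBPL
6: · MOVGE
7: ✓ CMP  NZCV=1000
8: · ADDGT
9: · SUBGT
10: · MOVPL

VAL = 0xab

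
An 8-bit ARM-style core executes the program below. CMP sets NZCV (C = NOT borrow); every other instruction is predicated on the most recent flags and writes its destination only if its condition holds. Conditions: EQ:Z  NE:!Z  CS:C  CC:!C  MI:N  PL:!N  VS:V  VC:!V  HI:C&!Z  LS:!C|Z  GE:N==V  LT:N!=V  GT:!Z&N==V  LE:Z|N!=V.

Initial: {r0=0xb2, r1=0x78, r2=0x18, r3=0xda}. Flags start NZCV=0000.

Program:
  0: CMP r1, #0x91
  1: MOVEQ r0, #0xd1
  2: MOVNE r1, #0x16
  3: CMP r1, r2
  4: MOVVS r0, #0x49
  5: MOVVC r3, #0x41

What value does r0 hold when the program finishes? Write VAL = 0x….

VAL = 0xb2

[0] flags=1001 → (cmp)
[1] flags=1001 EQ?F → skip
[2] flags=1001 NE?T → r1=0x16
[3] flags=1000 → (cmp)
[4] flags=1000 VS?F → skip
[5] flags=1000 VC?T → r3=0x41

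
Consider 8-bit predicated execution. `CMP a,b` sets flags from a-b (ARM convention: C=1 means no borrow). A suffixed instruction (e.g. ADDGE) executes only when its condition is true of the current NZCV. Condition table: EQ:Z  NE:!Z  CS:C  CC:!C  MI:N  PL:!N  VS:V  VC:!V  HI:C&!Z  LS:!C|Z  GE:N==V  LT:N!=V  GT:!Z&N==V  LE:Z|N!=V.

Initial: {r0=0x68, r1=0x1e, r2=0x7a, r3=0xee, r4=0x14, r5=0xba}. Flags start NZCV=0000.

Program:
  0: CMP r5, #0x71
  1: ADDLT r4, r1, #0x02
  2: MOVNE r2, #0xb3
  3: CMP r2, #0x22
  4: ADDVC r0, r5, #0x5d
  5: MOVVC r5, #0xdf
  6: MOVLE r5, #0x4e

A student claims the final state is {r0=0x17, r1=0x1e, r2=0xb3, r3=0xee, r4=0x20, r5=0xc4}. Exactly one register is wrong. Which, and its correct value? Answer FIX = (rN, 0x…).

FIX = (r5, 0x4e)

[0] flags=0011 → (cmp)
[1] flags=0011 LT?T → r4=0x20
[2] flags=0011 NE?T → r2=0xb3
[3] flags=1010 → (cmp)
[4] flags=1010 VC?T → r0=0x17
[5] flags=1010 VC?T → r5=0xdf
[6] flags=1010 LE?T → r5=0x4e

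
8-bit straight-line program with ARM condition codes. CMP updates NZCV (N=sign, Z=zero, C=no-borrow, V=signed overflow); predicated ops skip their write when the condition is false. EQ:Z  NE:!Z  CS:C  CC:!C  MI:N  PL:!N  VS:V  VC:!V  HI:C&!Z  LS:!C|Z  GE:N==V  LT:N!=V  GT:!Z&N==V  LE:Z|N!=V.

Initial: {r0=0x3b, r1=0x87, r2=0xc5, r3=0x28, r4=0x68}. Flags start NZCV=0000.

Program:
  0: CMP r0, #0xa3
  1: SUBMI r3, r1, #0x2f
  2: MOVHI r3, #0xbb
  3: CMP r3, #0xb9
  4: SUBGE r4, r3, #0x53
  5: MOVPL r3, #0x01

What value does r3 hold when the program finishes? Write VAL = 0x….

0: ✓ CMP  NZCV=1001
1: ✓ SUBMI  r3←0x58
2: · MOVHI
3: ✓ CMP  NZCV=1001
4: ✓ SUBGE  r4←0x05
5: · MOVPL

VAL = 0x58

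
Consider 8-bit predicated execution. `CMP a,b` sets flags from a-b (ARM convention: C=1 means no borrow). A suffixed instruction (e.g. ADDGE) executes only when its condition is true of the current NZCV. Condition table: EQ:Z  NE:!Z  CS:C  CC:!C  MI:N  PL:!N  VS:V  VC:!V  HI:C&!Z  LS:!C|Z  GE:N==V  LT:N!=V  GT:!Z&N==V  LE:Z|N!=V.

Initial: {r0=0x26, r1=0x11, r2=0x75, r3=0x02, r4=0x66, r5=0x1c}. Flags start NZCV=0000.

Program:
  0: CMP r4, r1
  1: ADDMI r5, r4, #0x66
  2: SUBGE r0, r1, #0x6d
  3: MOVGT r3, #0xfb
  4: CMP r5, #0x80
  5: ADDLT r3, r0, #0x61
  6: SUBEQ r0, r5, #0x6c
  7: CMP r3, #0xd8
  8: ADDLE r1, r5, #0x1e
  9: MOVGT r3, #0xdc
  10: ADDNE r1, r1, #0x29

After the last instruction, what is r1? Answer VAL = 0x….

VAL = 0x3a

[0] flags=0010 → (cmp)
[1] flags=0010 MI?F → skip
[2] flags=0010 GE?T → r0=0xa4
[3] flags=0010 GT?T → r3=0xfb
[4] flags=1001 → (cmp)
[5] flags=1001 LT?F → skip
[6] flags=1001 EQ?F → skip
[7] flags=0010 → (cmp)
[8] flags=0010 LE?F → skip
[9] flags=0010 GT?T → r3=0xdc
[10] flags=0010 NE?T → r1=0x3a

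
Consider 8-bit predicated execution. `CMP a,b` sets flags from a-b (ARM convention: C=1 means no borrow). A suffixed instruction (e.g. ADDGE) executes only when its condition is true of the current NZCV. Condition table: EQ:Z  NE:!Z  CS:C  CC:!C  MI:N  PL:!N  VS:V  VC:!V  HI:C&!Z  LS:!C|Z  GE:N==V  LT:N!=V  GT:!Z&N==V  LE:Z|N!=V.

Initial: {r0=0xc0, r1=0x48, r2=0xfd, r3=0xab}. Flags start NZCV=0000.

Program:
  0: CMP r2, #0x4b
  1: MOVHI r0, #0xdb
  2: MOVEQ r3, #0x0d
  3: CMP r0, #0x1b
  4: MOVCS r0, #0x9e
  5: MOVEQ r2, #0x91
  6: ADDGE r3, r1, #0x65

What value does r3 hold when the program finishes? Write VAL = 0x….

0: ✓ CMP  NZCV=1010
1: ✓ MOVHI  r0←0xdb
2: · MOVEQ
3: ✓ CMP  NZCV=1010
4: ✓ MOVCS  r0←0x9e
5: · MOVEQ
6: · ADDGE

VAL = 0xab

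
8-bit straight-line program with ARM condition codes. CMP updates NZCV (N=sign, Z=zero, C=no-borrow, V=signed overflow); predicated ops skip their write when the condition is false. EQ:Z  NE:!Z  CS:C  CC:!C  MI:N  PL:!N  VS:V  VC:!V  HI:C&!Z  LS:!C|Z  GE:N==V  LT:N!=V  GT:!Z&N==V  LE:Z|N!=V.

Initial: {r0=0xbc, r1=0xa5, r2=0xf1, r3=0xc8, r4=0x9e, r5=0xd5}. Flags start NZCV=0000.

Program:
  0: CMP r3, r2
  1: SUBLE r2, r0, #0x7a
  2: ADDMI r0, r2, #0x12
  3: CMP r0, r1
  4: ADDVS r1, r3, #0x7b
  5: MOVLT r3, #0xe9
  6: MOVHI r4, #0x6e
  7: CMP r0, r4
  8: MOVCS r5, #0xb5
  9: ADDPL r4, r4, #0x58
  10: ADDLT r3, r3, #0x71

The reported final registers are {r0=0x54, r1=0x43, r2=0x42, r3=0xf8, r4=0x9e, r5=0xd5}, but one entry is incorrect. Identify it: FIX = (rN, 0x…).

FIX = (r3, 0xc8)

0: ✓ CMP  NZCV=1000
1: ✓ SUBLE  r2←0x42
2: ✓ ADDMI  r0←0x54
3: ✓ CMP  NZCV=1001
4: ✓ ADDVS  r1←0x43
5: · MOVLT
6: · MOVHI
7: ✓ CMP  NZCV=1001
8: · MOVCS
9: · ADDPL
10: · ADDLT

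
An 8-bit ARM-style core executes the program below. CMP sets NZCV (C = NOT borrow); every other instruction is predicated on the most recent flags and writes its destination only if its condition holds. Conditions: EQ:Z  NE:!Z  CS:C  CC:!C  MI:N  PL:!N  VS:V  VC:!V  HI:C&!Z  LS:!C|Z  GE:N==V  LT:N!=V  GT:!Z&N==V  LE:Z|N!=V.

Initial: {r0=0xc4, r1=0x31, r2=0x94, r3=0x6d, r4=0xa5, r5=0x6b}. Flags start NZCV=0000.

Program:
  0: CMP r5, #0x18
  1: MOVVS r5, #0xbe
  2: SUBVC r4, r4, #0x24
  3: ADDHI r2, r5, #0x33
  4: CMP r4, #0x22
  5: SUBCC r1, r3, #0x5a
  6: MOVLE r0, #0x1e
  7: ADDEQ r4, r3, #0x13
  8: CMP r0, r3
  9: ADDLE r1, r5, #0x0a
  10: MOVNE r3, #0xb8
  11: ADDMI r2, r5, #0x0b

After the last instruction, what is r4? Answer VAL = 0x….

VAL = 0x81

0: ✓ CMP  NZCV=0010
1: · MOVVS
2: ✓ SUBVC  r4←0x81
3: ✓ ADDHI  r2←0x9e
4: ✓ CMP  NZCV=0011
5: · SUBCC
6: ✓ MOVLE  r0←0x1e
7: · ADDEQ
8: ✓ CMP  NZCV=1000
9: ✓ ADDLE  r1←0x75
10: ✓ MOVNE  r3←0xb8
11: ✓ ADDMI  r2←0x76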